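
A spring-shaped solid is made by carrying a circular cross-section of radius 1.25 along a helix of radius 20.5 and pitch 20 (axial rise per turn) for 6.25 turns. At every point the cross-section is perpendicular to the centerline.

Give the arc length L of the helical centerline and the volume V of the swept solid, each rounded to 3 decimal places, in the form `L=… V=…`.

L=814.680 V=3999.051

2πR = 2π·20.5 = 128.805299
per-turn = √(128.805299² + 20²) = √(16590.8050 + 400) = √16990.8050 = 130.348782
L = 6.25 × 130.348782 = 814.679888
V = π·1.25² × L = 4.908739 × 814.679888 = 3999.050550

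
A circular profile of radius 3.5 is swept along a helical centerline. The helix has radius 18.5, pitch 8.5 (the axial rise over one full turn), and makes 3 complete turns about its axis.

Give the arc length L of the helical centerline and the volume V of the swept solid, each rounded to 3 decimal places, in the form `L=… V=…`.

L=349.648 V=13456.028

2πR = 2π·18.5 = 116.238928
per-turn = √(116.238928² + 8.5²) = √(13511.4884 + 72.25) = √13583.7384 = 116.549296
L = 3 × 116.549296 = 349.647888
V = π·3.5² × L = 38.484510 × 349.647888 = 13456.027658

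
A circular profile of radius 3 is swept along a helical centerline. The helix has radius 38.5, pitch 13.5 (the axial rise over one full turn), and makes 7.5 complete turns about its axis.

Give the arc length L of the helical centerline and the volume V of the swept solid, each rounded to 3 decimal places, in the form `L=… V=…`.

2πR = 2π·38.5 = 241.902634
per-turn = √(241.902634² + 13.5²) = √(58516.8845 + 182.25) = √58699.1345 = 242.279043
L = 7.5 × 242.279043 = 1817.092820
V = π·3² × L = 28.274334 × 1817.092820 = 51377.089078

L=1817.093 V=51377.089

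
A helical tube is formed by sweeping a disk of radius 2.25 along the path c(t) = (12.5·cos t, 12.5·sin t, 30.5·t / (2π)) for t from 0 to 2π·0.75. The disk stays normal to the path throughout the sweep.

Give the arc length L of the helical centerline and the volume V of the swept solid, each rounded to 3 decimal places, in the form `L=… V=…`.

2πR = 2π·12.5 = 78.539816
per-turn = √(78.539816² + 30.5²) = √(6168.5028 + 930.25) = √7098.7528 = 84.254096
L = 0.75 × 84.254096 = 63.190572
V = π·2.25² × L = 15.904313 × 63.190572 = 1005.002628

L=63.191 V=1005.003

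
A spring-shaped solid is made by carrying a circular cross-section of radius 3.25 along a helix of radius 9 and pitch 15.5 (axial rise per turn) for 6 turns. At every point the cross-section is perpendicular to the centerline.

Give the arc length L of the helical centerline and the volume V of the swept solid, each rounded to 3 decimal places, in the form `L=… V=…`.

L=351.807 V=11674.032

2πR = 2π·9 = 56.548668
per-turn = √(56.548668² + 15.5²) = √(3197.7518 + 240.25) = √3438.0018 = 58.634476
L = 6 × 58.634476 = 351.806859
V = π·3.25² × L = 33.183072 × 351.806859 = 11674.032460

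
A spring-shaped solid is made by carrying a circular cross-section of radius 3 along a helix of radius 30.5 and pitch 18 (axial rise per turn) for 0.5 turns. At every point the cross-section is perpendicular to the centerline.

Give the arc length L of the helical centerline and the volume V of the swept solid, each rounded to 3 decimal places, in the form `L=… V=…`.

2πR = 2π·30.5 = 191.637152
per-turn = √(191.637152² + 18²) = √(36724.7980 + 324) = √37048.7980 = 192.480643
L = 0.5 × 192.480643 = 96.240322
V = π·3² × L = 28.274334 × 96.240322 = 2721.130985

L=96.240 V=2721.131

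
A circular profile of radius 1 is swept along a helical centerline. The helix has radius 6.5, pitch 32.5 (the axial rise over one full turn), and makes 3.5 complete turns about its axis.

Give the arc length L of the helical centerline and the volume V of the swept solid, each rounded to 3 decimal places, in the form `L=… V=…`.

2πR = 2π·6.5 = 40.840704
per-turn = √(40.840704² + 32.5²) = √(1667.9631 + 1056.25) = √2724.2131 = 52.193995
L = 3.5 × 52.193995 = 182.678983
V = π·1² × L = 3.141593 × 182.678983 = 573.902953

L=182.679 V=573.903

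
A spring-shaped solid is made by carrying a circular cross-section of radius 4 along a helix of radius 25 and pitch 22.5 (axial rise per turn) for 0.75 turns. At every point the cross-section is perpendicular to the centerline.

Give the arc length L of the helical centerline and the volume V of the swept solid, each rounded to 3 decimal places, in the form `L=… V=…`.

L=119.012 V=5982.204

2πR = 2π·25 = 157.079633
per-turn = √(157.079633² + 22.5²) = √(24674.0110 + 506.25) = √25180.2610 = 158.682894
L = 0.75 × 158.682894 = 119.012171
V = π·4² × L = 50.265482 × 119.012171 = 5982.204187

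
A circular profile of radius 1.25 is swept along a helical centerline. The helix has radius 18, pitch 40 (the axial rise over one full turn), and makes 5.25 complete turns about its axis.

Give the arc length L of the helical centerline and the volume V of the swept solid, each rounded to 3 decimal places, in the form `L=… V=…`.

2πR = 2π·18 = 113.097336
per-turn = √(113.097336² + 40²) = √(12791.0073 + 1600) = √14391.0073 = 119.962525
L = 5.25 × 119.962525 = 629.803254
V = π·1.25² × L = 4.908739 × 629.803254 = 3091.539494

L=629.803 V=3091.539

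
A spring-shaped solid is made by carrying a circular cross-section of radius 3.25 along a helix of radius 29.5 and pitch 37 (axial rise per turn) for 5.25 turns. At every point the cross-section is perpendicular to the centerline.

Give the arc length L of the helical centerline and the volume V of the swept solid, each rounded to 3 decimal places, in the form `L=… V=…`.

L=992.307 V=32927.790

2πR = 2π·29.5 = 185.353967
per-turn = √(185.353967² + 37²) = √(34356.0929 + 1369) = √35725.0929 = 189.010828
L = 5.25 × 189.010828 = 992.306844
V = π·3.25² × L = 33.183072 × 992.306844 = 32927.789867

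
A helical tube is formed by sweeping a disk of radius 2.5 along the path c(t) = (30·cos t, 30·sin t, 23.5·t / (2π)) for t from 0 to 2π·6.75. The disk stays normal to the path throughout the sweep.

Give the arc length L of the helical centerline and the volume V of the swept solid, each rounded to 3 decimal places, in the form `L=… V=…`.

L=1282.195 V=25175.838

2πR = 2π·30 = 188.495559
per-turn = √(188.495559² + 23.5²) = √(35530.5758 + 552.25) = √36082.8258 = 189.954799
L = 6.75 × 189.954799 = 1282.194896
V = π·2.5² × L = 19.634954 × 1282.194896 = 25175.837920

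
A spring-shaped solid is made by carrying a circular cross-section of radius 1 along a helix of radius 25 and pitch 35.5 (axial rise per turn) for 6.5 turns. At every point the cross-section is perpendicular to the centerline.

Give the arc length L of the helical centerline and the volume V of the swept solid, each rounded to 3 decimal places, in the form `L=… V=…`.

L=1046.768 V=3288.518

2πR = 2π·25 = 157.079633
per-turn = √(157.079633² + 35.5²) = √(24674.0110 + 1260.25) = √25934.2610 = 161.041178
L = 6.5 × 161.041178 = 1046.767657
V = π·1² × L = 3.141593 × 1046.767657 = 3288.517581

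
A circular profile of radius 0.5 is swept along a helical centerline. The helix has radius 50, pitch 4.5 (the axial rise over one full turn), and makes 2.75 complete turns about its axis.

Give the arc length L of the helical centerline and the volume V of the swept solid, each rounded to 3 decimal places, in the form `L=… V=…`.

2πR = 2π·50 = 314.159265
per-turn = √(314.159265² + 4.5²) = √(98696.0440 + 20.25) = √98716.2940 = 314.191493
L = 2.75 × 314.191493 = 864.026605
V = π·0.5² × L = 0.785398 × 864.026605 = 678.604908

L=864.027 V=678.605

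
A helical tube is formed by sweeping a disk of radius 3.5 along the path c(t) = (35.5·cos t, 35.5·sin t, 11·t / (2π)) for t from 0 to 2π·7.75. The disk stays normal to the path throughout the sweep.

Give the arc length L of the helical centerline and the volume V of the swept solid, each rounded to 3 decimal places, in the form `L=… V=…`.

2πR = 2π·35.5 = 223.053078
per-turn = √(223.053078² + 11²) = √(49752.6758 + 121) = √49873.6758 = 223.324150
L = 7.75 × 223.324150 = 1730.762159
V = π·3.5² × L = 38.484510 × 1730.762159 = 66607.533636

L=1730.762 V=66607.534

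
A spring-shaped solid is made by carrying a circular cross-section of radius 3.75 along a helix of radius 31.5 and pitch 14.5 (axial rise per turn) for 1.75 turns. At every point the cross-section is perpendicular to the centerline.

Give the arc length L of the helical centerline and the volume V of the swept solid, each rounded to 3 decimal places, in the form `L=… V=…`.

2πR = 2π·31.5 = 197.920337
per-turn = √(197.920337² + 14.5²) = √(39172.4599 + 210.25) = √39382.7099 = 198.450774
L = 1.75 × 198.450774 = 347.288855
V = π·3.75² × L = 44.178647 × 347.288855 = 15342.751635

L=347.289 V=15342.752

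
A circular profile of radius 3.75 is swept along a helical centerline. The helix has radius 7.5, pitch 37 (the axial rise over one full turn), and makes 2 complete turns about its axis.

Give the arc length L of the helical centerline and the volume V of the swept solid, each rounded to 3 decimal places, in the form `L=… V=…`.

L=119.828 V=5293.819

2πR = 2π·7.5 = 47.123890
per-turn = √(47.123890² + 37²) = √(2220.6610 + 1369) = √3589.6610 = 59.913780
L = 2 × 59.913780 = 119.827559
V = π·3.75² × L = 44.178647 × 119.827559 = 5293.819405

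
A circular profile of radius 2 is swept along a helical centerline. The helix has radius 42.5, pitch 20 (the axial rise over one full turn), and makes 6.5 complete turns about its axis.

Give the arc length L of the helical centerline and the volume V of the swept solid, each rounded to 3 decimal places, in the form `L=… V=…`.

2πR = 2π·42.5 = 267.035376
per-turn = √(267.035376² + 20²) = √(71307.8918 + 400) = √71707.8918 = 267.783293
L = 6.5 × 267.783293 = 1740.591402
V = π·2² × L = 12.566371 × 1740.591402 = 21872.916645

L=1740.591 V=21872.917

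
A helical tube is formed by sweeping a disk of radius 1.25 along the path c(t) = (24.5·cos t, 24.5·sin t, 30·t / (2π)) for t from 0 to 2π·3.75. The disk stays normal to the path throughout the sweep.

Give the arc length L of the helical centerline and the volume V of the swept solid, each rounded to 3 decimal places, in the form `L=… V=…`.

L=588.128 V=2886.965

2πR = 2π·24.5 = 153.938040
per-turn = √(153.938040² + 30²) = √(23696.9202 + 900) = √24596.9202 = 156.834053
L = 3.75 × 156.834053 = 588.127699
V = π·1.25² × L = 4.908739 × 588.127699 = 2886.965089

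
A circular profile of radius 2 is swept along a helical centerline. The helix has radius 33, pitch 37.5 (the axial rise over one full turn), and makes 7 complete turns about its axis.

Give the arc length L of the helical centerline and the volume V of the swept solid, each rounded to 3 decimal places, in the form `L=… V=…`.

L=1474.962 V=18534.924

2πR = 2π·33 = 207.345115
per-turn = √(207.345115² + 37.5²) = √(42991.9968 + 1406.25) = √44398.2468 = 210.708915
L = 7 × 210.708915 = 1474.962404
V = π·2² × L = 12.566371 × 1474.962404 = 18534.924205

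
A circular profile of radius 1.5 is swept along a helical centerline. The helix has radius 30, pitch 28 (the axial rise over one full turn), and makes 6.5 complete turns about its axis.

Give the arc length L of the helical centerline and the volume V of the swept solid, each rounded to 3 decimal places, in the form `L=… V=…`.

L=1238.665 V=8755.607

2πR = 2π·30 = 188.495559
per-turn = √(188.495559² + 28²) = √(35530.5758 + 784) = √36314.5758 = 190.563837
L = 6.5 × 190.563837 = 1238.664938
V = π·1.5² × L = 7.068583 × 1238.664938 = 8755.606509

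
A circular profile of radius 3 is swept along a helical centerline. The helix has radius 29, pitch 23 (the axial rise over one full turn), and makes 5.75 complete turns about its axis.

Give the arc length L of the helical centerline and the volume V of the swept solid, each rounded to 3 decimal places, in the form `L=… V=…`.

2πR = 2π·29 = 182.212374
per-turn = √(182.212374² + 23²) = √(33201.3492 + 529) = √33730.3492 = 183.658240
L = 5.75 × 183.658240 = 1056.034881
V = π·3² × L = 28.274334 × 1056.034881 = 29858.682826

L=1056.035 V=29858.683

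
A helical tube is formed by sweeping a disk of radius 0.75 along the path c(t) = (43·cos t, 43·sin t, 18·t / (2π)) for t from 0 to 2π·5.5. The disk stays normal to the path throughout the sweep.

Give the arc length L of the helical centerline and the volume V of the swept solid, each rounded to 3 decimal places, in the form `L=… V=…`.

L=1489.268 V=2631.753

2πR = 2π·43 = 270.176968
per-turn = √(270.176968² + 18²) = √(72995.5942 + 324) = √73319.5942 = 270.775911
L = 5.5 × 270.775911 = 1489.267512
V = π·0.75² × L = 1.767146 × 1489.267512 = 2631.752930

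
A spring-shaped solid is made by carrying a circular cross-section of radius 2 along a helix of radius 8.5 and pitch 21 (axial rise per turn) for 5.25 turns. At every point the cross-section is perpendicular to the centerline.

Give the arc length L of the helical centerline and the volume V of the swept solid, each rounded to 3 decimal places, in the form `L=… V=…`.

2πR = 2π·8.5 = 53.407075
per-turn = √(53.407075² + 21²) = √(2852.3157 + 441) = √3293.3157 = 57.387417
L = 5.25 × 57.387417 = 301.283941
V = π·2² × L = 12.566371 × 301.283941 = 3786.045665

L=301.284 V=3786.046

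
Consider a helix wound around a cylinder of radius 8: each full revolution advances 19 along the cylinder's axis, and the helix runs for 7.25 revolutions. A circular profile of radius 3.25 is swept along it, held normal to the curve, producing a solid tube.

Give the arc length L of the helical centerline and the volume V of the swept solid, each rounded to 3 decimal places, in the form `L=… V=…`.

L=389.590 V=12927.797

2πR = 2π·8 = 50.265482
per-turn = √(50.265482² + 19²) = √(2526.6187 + 361) = √2887.6187 = 53.736568
L = 7.25 × 53.736568 = 389.590117
V = π·3.25² × L = 33.183072 × 389.590117 = 12927.797063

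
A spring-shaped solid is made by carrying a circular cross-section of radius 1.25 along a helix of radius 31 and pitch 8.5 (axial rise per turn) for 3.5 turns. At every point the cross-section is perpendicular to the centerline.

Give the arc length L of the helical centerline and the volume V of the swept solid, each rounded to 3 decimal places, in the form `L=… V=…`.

2πR = 2π·31 = 194.778745
per-turn = √(194.778745² + 8.5²) = √(37938.7593 + 72.25) = √38011.0093 = 194.964123
L = 3.5 × 194.964123 = 682.374431
V = π·1.25² × L = 4.908739 × 682.374431 = 3349.597656

L=682.374 V=3349.598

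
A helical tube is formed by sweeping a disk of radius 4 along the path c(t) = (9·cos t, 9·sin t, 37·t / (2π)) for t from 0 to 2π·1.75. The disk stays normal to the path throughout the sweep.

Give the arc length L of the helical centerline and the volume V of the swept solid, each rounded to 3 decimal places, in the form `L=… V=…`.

2πR = 2π·9 = 56.548668
per-turn = √(56.548668² + 37²) = √(3197.7518 + 1369) = √4566.7518 = 67.577747
L = 1.75 × 67.577747 = 118.261056
V = π·4² × L = 50.265482 × 118.261056 = 5944.449057

L=118.261 V=5944.449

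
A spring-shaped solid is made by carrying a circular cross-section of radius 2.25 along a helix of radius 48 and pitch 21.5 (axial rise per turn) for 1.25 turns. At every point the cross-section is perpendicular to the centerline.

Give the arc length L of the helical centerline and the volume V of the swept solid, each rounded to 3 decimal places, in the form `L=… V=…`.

2πR = 2π·48 = 301.592895
per-turn = √(301.592895² + 21.5²) = √(90958.2742 + 462.25) = √91420.5242 = 302.358271
L = 1.25 × 302.358271 = 377.947839
V = π·2.25² × L = 15.904313 × 377.947839 = 6011.000657

L=377.948 V=6011.001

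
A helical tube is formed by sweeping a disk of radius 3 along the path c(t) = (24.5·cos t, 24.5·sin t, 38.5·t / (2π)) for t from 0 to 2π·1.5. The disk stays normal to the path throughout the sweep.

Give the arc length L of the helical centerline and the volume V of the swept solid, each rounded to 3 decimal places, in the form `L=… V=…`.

2πR = 2π·24.5 = 153.938040
per-turn = √(153.938040² + 38.5²) = √(23696.9202 + 1482.25) = √25179.1702 = 158.679457
L = 1.5 × 158.679457 = 238.019186
V = π·3² × L = 28.274334 × 238.019186 = 6729.833934

L=238.019 V=6729.834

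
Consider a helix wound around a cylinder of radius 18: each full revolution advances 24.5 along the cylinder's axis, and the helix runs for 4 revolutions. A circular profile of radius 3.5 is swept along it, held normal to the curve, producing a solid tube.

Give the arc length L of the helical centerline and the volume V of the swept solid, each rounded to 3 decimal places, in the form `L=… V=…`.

2πR = 2π·18 = 113.097336
per-turn = √(113.097336² + 24.5²) = √(12791.0073 + 600.25) = √13391.2573 = 115.720600
L = 4 × 115.720600 = 462.882401
V = π·3.5² × L = 38.484510 × 462.882401 = 17813.802381

L=462.882 V=17813.802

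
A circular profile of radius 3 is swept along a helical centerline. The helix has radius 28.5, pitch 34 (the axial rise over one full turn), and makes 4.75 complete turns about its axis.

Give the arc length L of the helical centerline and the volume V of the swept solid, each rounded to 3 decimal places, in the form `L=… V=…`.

2πR = 2π·28.5 = 179.070781
per-turn = √(179.070781² + 34²) = √(32066.3447 + 1156) = √33222.3447 = 182.269978
L = 4.75 × 182.269978 = 865.782393
V = π·3² × L = 28.274334 × 865.782393 = 24479.420453

L=865.782 V=24479.420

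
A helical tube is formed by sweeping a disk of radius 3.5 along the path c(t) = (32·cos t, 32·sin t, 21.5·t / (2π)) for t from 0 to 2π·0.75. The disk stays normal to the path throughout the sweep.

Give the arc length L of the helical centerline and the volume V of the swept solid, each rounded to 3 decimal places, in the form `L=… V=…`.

2πR = 2π·32 = 201.061930
per-turn = √(201.061930² + 21.5²) = √(40425.8996 + 462.25) = √40888.1496 = 202.208184
L = 0.75 × 202.208184 = 151.656138
V = π·3.5² × L = 38.484510 × 151.656138 = 5836.412157

L=151.656 V=5836.412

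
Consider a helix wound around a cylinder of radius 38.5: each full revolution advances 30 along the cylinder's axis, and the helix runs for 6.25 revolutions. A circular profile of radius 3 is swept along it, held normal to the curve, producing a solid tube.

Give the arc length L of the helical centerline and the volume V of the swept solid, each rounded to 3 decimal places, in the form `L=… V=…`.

2πR = 2π·38.5 = 241.902634
per-turn = √(241.902634² + 30²) = √(58516.8845 + 900) = √59416.8845 = 243.755789
L = 6.25 × 243.755789 = 1523.473679
V = π·3² × L = 28.274334 × 1523.473679 = 43075.203460

L=1523.474 V=43075.203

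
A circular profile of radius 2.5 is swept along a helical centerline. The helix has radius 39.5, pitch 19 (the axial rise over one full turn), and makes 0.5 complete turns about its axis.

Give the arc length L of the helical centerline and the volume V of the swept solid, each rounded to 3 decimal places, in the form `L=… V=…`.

L=124.456 V=2443.688

2πR = 2π·39.5 = 248.185820
per-turn = √(248.185820² + 19²) = √(61596.2011 + 361) = √61957.2011 = 248.912035
L = 0.5 × 248.912035 = 124.456017
V = π·2.5² × L = 19.634954 × 124.456017 = 2443.688187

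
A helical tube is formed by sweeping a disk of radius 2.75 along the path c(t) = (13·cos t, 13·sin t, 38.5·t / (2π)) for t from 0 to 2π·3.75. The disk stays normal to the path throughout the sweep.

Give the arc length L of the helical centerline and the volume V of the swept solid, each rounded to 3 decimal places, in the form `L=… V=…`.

2πR = 2π·13 = 81.681409
per-turn = √(81.681409² + 38.5²) = √(6671.8526 + 1482.25) = √8154.1026 = 90.300070
L = 3.75 × 90.300070 = 338.625261
V = π·2.75² × L = 23.758294 × 338.625261 = 8045.158659

L=338.625 V=8045.159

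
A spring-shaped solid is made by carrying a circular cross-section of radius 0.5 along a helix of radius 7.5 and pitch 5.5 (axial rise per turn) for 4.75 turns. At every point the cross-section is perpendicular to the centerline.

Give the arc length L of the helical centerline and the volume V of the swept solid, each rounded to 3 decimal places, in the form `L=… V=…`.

2πR = 2π·7.5 = 47.123890
per-turn = √(47.123890² + 5.5²) = √(2220.6610 + 30.25) = √2250.9110 = 47.443767
L = 4.75 × 47.443767 = 225.357891
V = π·0.5² × L = 0.785398 × 225.357891 = 176.995674

L=225.358 V=176.996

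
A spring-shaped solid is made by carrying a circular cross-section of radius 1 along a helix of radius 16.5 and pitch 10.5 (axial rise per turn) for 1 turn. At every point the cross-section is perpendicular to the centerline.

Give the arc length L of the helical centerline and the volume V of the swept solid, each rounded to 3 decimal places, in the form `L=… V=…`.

2πR = 2π·16.5 = 103.672558
per-turn = √(103.672558² + 10.5²) = √(10747.9992 + 110.25) = √10858.2492 = 104.202923
L = 1 × 104.202923 = 104.202923
V = π·1² × L = 3.141593 × 104.202923 = 327.363138

L=104.203 V=327.363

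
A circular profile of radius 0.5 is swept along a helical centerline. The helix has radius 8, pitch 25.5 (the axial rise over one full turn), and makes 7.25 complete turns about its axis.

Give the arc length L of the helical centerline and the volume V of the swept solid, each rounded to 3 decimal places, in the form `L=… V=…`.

L=408.637 V=320.943

2πR = 2π·8 = 50.265482
per-turn = √(50.265482² + 25.5²) = √(2526.6187 + 650.25) = √3176.8687 = 56.363718
L = 7.25 × 56.363718 = 408.636957
V = π·0.5² × L = 0.785398 × 408.636957 = 320.942715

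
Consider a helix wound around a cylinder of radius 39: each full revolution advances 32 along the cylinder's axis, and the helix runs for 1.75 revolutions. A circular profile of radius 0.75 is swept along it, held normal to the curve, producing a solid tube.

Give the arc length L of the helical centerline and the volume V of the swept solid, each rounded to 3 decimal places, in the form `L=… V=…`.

L=432.468 V=764.235

2πR = 2π·39 = 245.044227
per-turn = √(245.044227² + 32²) = √(60046.6732 + 1024) = √61070.6732 = 247.124813
L = 1.75 × 247.124813 = 432.468423
V = π·0.75² × L = 1.767146 × 432.468423 = 764.234786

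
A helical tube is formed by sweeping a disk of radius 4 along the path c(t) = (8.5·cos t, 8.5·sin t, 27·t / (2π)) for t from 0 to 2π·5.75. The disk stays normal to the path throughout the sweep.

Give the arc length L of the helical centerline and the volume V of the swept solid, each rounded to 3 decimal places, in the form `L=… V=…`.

L=344.104 V=17296.531

2πR = 2π·8.5 = 53.407075
per-turn = √(53.407075² + 27²) = √(2852.3157 + 729) = √3581.3157 = 59.844095
L = 5.75 × 59.844095 = 344.103545
V = π·4² × L = 50.265482 × 344.103545 = 17296.530684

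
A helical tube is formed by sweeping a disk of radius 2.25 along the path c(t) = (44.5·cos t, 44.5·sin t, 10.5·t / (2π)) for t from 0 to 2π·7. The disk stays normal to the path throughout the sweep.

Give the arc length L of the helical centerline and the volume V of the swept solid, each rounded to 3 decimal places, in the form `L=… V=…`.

L=1958.592 V=31150.057

2πR = 2π·44.5 = 279.601746
per-turn = √(279.601746² + 10.5²) = √(78177.1365 + 110.25) = √78287.3865 = 279.798832
L = 7 × 279.798832 = 1958.591825
V = π·2.25² × L = 15.904313 × 1958.591825 = 31150.057048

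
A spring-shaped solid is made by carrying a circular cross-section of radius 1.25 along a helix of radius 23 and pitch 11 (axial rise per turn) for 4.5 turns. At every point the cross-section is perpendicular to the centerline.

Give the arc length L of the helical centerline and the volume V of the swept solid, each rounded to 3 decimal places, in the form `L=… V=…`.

2πR = 2π·23 = 144.513262
per-turn = √(144.513262² + 11²) = √(20884.0829 + 121) = √21005.0829 = 144.931304
L = 4.5 × 144.931304 = 652.190869
V = π·1.25² × L = 4.908739 × 652.190869 = 3201.434440

L=652.191 V=3201.434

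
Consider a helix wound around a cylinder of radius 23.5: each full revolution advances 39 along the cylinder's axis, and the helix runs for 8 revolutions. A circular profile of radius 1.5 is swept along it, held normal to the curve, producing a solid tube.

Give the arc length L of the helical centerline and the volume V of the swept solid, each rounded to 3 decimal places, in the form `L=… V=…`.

2πR = 2π·23.5 = 147.654855
per-turn = √(147.654855² + 39²) = √(21801.9561 + 1521) = √23322.9561 = 152.718552
L = 8 × 152.718552 = 1221.748416
V = π·1.5² × L = 7.068583 × 1221.748416 = 8636.030658

L=1221.748 V=8636.031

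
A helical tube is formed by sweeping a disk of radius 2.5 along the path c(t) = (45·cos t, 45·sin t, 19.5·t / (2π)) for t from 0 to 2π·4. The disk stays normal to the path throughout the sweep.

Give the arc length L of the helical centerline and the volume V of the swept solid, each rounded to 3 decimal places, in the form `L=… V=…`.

L=1133.660 V=22259.360

2πR = 2π·45 = 282.743339
per-turn = √(282.743339² + 19.5²) = √(79943.7956 + 380.25) = √80324.0456 = 283.414971
L = 4 × 283.414971 = 1133.659883
V = π·2.5² × L = 19.634954 × 1133.659883 = 22259.359751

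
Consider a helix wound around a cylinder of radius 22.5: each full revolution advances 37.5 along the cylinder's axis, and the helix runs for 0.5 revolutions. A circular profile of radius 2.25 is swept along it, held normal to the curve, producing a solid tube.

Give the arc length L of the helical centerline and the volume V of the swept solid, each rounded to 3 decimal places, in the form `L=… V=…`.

L=73.130 V=1163.088

2πR = 2π·22.5 = 141.371669
per-turn = √(141.371669² + 37.5²) = √(19985.9489 + 1406.25) = √21392.1989 = 146.260722
L = 0.5 × 146.260722 = 73.130361
V = π·2.25² × L = 15.904313 × 73.130361 = 1163.088140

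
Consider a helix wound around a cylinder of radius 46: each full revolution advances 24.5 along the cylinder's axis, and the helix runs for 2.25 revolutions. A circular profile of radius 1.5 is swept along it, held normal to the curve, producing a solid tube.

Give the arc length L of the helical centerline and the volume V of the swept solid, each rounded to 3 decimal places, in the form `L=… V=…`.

L=652.642 V=4613.254

2πR = 2π·46 = 289.026524
per-turn = √(289.026524² + 24.5²) = √(83536.3317 + 600.25) = √84136.5817 = 290.063065
L = 2.25 × 290.063065 = 652.641896
V = π·1.5² × L = 7.068583 × 652.641896 = 4613.253719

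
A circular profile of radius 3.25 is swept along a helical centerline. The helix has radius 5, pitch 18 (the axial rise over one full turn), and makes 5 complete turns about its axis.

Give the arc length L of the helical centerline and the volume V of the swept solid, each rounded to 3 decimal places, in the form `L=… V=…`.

2πR = 2π·5 = 31.415927
per-turn = √(31.415927² + 18²) = √(986.9604 + 324) = √1310.9604 = 36.207188
L = 5 × 36.207188 = 181.035938
V = π·3.25² × L = 33.183072 × 181.035938 = 6007.328653

L=181.036 V=6007.329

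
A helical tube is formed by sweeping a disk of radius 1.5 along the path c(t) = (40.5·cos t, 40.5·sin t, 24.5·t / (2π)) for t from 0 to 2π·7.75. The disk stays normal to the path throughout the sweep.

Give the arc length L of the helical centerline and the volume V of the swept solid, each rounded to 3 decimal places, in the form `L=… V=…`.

L=1981.254 V=14004.661

2πR = 2π·40.5 = 254.469005
per-turn = √(254.469005² + 24.5²) = √(64754.4745 + 600.25) = √65354.7245 = 255.645701
L = 7.75 × 255.645701 = 1981.254183
V = π·1.5² × L = 7.068583 × 1981.254183 = 14004.660571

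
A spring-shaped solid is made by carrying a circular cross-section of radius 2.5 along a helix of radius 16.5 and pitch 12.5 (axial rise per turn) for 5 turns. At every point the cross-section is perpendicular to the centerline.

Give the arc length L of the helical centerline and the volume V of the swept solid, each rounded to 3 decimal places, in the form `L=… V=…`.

L=522.117 V=10251.745

2πR = 2π·16.5 = 103.672558
per-turn = √(103.672558² + 12.5²) = √(10747.9992 + 156.25) = √10904.2492 = 104.423413
L = 5 × 104.423413 = 522.117065
V = π·2.5² × L = 19.634954 × 522.117065 = 10251.744603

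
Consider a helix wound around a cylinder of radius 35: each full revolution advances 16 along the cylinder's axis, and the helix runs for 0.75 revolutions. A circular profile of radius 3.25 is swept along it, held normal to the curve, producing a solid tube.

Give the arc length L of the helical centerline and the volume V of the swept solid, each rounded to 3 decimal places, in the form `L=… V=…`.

2πR = 2π·35 = 219.911486
per-turn = √(219.911486² + 16²) = √(48361.0616 + 256) = √48617.0616 = 220.492770
L = 0.75 × 220.492770 = 165.369577
V = π·3.25² × L = 33.183072 × 165.369577 = 5487.470660

L=165.370 V=5487.471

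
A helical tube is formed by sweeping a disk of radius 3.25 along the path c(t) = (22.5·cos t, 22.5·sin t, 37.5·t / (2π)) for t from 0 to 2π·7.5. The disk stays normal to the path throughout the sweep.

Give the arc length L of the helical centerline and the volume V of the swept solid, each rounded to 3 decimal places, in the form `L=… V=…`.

2πR = 2π·22.5 = 141.371669
per-turn = √(141.371669² + 37.5²) = √(19985.9489 + 1406.25) = √21392.1989 = 146.260722
L = 7.5 × 146.260722 = 1096.955418
V = π·3.25² × L = 33.183072 × 1096.955418 = 36400.351055

L=1096.955 V=36400.351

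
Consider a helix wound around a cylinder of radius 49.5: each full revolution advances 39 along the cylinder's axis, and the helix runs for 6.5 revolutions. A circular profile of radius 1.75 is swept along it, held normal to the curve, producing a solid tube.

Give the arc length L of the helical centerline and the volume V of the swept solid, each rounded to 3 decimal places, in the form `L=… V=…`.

2πR = 2π·49.5 = 311.017673
per-turn = √(311.017673² + 39²) = √(96731.9927 + 1521) = √98252.9927 = 313.453334
L = 6.5 × 313.453334 = 2037.446672
V = π·1.75² × L = 9.621128 × 2037.446672 = 19602.534213

L=2037.447 V=19602.534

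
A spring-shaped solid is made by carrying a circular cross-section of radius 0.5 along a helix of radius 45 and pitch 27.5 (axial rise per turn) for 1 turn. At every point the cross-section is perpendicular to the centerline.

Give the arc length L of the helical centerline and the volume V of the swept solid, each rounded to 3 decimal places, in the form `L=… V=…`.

2πR = 2π·45 = 282.743339
per-turn = √(282.743339² + 27.5²) = √(79943.7956 + 756.25) = √80700.0456 = 284.077535
L = 1 × 284.077535 = 284.077535
V = π·0.5² × L = 0.785398 × 284.077535 = 223.113974

L=284.078 V=223.114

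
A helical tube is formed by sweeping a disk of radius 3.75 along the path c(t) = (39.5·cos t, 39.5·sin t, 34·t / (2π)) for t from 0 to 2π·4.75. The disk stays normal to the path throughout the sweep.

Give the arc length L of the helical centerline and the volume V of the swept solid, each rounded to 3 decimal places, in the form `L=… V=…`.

L=1189.893 V=52567.884

2πR = 2π·39.5 = 248.185820
per-turn = √(248.185820² + 34²) = √(61596.2011 + 1156) = √62752.2011 = 250.503894
L = 4.75 × 250.503894 = 1189.893498
V = π·3.75² × L = 44.178647 × 1189.893498 = 52567.884448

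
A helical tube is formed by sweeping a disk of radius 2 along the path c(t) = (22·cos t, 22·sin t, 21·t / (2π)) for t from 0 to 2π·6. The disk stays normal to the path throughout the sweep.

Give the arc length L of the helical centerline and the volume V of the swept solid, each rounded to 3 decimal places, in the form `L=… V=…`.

L=838.897 V=10541.889

2πR = 2π·22 = 138.230077
per-turn = √(138.230077² + 21²) = √(19107.5541 + 441) = √19548.5541 = 139.816144
L = 6 × 139.816144 = 838.896864
V = π·2² × L = 12.566371 × 838.896864 = 10541.888900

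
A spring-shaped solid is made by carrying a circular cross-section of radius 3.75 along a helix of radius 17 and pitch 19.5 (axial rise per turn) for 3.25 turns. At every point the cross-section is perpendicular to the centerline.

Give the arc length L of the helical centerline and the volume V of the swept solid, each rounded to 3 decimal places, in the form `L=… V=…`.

L=352.883 V=15589.913

2πR = 2π·17 = 106.814150
per-turn = √(106.814150² + 19.5²) = √(11409.2627 + 380.25) = √11789.5127 = 108.579522
L = 3.25 × 108.579522 = 352.883448
V = π·3.75² × L = 44.178647 × 352.883448 = 15589.913166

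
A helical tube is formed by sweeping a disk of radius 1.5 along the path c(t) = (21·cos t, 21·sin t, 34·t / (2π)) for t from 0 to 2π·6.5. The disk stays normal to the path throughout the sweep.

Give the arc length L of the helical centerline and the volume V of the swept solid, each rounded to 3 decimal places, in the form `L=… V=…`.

L=885.671 V=6260.438

2πR = 2π·21 = 131.946891
per-turn = √(131.946891² + 34²) = √(17409.9822 + 1156) = √18565.9822 = 136.257044
L = 6.5 × 136.257044 = 885.670789
V = π·1.5² × L = 7.068583 × 885.670789 = 6260.437899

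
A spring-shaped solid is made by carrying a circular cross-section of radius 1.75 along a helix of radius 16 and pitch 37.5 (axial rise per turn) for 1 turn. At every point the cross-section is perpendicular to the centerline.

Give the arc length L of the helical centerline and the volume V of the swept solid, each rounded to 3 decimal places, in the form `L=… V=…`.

2πR = 2π·16 = 100.530965
per-turn = √(100.530965² + 37.5²) = √(10106.4749 + 1406.25) = √11512.7249 = 107.297367
L = 1 × 107.297367 = 107.297367
V = π·1.75² × L = 9.621128 × 107.297367 = 1032.321646

L=107.297 V=1032.322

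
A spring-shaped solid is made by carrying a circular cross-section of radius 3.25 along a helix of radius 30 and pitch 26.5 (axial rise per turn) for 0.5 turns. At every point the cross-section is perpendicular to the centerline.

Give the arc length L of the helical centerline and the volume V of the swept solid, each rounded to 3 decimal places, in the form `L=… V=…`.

L=95.175 V=3158.186

2πR = 2π·30 = 188.495559
per-turn = √(188.495559² + 26.5²) = √(35530.5758 + 702.25) = √36232.8258 = 190.349221
L = 0.5 × 190.349221 = 95.174610
V = π·3.25² × L = 33.183072 × 95.174610 = 3158.185987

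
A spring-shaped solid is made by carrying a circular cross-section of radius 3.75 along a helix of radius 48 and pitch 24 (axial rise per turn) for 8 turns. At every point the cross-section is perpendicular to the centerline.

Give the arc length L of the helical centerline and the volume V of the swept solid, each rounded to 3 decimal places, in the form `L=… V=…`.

2πR = 2π·48 = 301.592895
per-turn = √(301.592895² + 24²) = √(90958.2742 + 576) = √91534.2742 = 302.546317
L = 8 × 302.546317 = 2420.370539
V = π·3.75² × L = 44.178647 × 2420.370539 = 106928.694906

L=2420.371 V=106928.695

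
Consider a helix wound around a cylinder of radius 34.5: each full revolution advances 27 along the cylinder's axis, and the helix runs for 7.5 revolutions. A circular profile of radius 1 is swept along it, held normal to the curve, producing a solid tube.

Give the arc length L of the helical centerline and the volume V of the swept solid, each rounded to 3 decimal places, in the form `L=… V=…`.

L=1638.337 V=5146.987

2πR = 2π·34.5 = 216.769893
per-turn = √(216.769893² + 27²) = √(46989.1866 + 729) = √47718.1866 = 218.444928
L = 7.5 × 218.444928 = 1638.336960
V = π·1² × L = 3.141593 × 1638.336960 = 5146.987357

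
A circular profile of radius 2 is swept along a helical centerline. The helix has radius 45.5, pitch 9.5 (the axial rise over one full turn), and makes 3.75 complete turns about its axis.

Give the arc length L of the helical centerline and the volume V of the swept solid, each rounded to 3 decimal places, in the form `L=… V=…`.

2πR = 2π·45.5 = 285.884931
per-turn = √(285.884931² + 9.5²) = √(81730.1940 + 90.25) = √81820.4440 = 286.042731
L = 3.75 × 286.042731 = 1072.660242
V = π·2² × L = 12.566371 × 1072.660242 = 13479.446142

L=1072.660 V=13479.446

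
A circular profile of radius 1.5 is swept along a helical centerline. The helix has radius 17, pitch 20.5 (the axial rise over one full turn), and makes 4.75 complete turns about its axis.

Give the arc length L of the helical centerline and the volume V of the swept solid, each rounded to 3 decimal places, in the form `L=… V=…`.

2πR = 2π·17 = 106.814150
per-turn = √(106.814150² + 20.5²) = √(11409.2627 + 420.25) = √11829.5127 = 108.763563
L = 4.75 × 108.763563 = 516.626925
V = π·1.5² × L = 7.068583 × 516.626925 = 3651.820545

L=516.627 V=3651.821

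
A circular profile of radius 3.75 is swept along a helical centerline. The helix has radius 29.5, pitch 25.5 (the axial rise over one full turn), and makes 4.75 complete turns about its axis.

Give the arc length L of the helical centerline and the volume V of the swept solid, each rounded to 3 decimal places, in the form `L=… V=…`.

2πR = 2π·29.5 = 185.353967
per-turn = √(185.353967² + 25.5²) = √(34356.0929 + 650.25) = √35006.3429 = 187.099821
L = 4.75 × 187.099821 = 888.724149
V = π·3.75² × L = 44.178647 × 888.724149 = 39262.630163

L=888.724 V=39262.630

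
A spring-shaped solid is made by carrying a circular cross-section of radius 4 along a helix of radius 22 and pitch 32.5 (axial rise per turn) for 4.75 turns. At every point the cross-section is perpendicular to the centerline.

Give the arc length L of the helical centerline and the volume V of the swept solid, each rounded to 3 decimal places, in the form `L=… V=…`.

L=674.497 V=33903.903

2πR = 2π·22 = 138.230077
per-turn = √(138.230077² + 32.5²) = √(19107.5541 + 1056.25) = √20163.8041 = 141.999310
L = 4.75 × 141.999310 = 674.496724
V = π·4² × L = 50.265482 × 674.496724 = 33903.903240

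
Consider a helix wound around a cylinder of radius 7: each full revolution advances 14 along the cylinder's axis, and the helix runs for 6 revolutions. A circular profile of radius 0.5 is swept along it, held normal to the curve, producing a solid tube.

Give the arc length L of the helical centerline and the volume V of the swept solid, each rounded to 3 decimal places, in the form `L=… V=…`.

L=276.940 V=217.508

2πR = 2π·7 = 43.982297
per-turn = √(43.982297² + 14²) = √(1934.4425 + 196) = √2130.4425 = 46.156716
L = 6 × 46.156716 = 276.940298
V = π·0.5² × L = 0.785398 × 276.940298 = 217.508401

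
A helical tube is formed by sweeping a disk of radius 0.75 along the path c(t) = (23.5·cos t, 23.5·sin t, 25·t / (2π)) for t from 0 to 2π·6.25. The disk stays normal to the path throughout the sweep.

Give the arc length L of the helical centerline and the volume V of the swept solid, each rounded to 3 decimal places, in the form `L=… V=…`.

2πR = 2π·23.5 = 147.654855
per-turn = √(147.654855² + 25²) = √(21801.9561 + 625) = √22426.9561 = 149.756322
L = 6.25 × 149.756322 = 935.977015
V = π·0.75² × L = 1.767146 × 935.977015 = 1654.007915

L=935.977 V=1654.008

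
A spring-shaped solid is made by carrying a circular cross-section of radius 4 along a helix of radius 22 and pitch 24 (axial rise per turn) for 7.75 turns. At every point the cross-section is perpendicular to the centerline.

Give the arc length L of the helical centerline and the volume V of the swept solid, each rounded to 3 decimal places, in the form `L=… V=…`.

2πR = 2π·22 = 138.230077
per-turn = √(138.230077² + 24²) = √(19107.5541 + 576) = √19683.5541 = 140.298090
L = 7.75 × 140.298090 = 1087.310199
V = π·4² × L = 50.265482 × 1087.310199 = 54654.171745

L=1087.310 V=54654.172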